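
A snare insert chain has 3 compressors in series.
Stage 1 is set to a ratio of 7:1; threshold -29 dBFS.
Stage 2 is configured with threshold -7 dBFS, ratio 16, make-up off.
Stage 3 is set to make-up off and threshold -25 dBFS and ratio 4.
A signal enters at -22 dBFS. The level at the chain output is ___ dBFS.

Stage 1: -22 dBFS is 7 dB over -29 dBFS; at 7:1 that becomes 1 dB over, giving -28 dBFS.
Stage 2: -28 dBFS is at or below the -7 dBFS threshold — no compression; output -28 dBFS.
Stage 3: below threshold (-28 ≤ -25); passes unchanged; output -28 dBFS.

-28 dBFS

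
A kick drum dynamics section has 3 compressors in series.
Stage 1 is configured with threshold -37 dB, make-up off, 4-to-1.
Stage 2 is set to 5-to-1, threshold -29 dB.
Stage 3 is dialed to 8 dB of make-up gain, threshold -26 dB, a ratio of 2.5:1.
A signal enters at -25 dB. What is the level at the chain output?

Stage 1: overshoot 12 dB → 12/4 = 3 dB → -34 dB.
Stage 2: -34 dB ≤ -29 dB, so stage 2 doesn't engage; output -34 dB.
Stage 3: -34 dB is at or below the -26 dB threshold — no compression; make-up brings it to -26 dB.

-26 dB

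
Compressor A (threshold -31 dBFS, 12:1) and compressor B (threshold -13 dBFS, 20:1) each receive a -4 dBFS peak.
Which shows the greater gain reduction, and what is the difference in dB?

A, by 16.2 dB

A: GR = 27 − 27/12 = 24.75 dB.
B: GR = 9 − 9/20 = 8.55 dB.
A applies 16.2 dB more gain reduction.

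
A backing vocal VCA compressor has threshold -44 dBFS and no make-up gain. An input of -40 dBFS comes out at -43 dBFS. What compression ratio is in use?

Input overshoot = -40 − (-44) = 4 dB; output overshoot = -43 − (-44) = 1 dB.
Ratio = 4 / 1 = 4.

4:1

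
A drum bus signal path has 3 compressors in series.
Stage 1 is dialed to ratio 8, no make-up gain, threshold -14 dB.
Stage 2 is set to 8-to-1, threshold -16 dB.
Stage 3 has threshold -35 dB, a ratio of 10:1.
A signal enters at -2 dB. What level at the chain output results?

Stage 1: -2 dB is 12 dB over -14 dB; at 8:1 that becomes 1.5 dB over, giving -12.5 dB.
Stage 2: -12.5 dB is 3.5 dB over -16 dB; at 8:1 that becomes 0.4375 dB over, giving -15.5625 dB.
Stage 3: -15.5625 dB is 19.4375 dB over -35 dB; at 10:1 that becomes 1.94375 dB over, giving -33.05625 dB.

-33.05625 dB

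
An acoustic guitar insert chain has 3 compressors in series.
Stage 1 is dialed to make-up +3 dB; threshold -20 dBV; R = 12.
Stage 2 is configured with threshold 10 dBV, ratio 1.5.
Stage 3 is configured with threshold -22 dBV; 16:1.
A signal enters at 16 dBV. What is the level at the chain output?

Stage 1: 16 dBV is 36 dB over -20 dBV; at 12:1 that becomes 3 dB over, giving -17 dBV; +3 dB make-up → -14 dBV.
Stage 2: -14 dBV is at or below the 10 dBV threshold — no compression; output -14 dBV.
Stage 3: overshoot 8 dB → 8/16 = 0.5 dB → -21.5 dBV.

-21.5 dBV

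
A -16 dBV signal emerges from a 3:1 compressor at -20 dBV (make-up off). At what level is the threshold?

-22 dBV

Input is 6 dB above T (since output overshoot × R = input overshoot: (-20 − T)·3 = -16 − T gives T = -22 dBV).
Check: -22 + (-16 − (-22))/3 = -22 + 2 = -20 dBV. ✓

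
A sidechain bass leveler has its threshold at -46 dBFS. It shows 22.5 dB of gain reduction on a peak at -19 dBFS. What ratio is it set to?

Input overshoot = -19 − (-46) = 27 dB.
Output overshoot = 27 − 22.5 = 4.5 dB.
Ratio = input overshoot / output overshoot = 27 / 4.5 = 6.

6:1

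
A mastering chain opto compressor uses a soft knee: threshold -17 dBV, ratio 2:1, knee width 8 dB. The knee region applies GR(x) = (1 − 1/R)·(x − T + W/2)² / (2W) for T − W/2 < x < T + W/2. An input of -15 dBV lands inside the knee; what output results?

-16.125 dBV

x − T + W/2 = -15 − (-17) + 4 = 6.
GR = (1 − 1/2) × 6² / 16 = 0.5 × 36 / 16 = 1.125 dB.
Output = -15 − 1.125 = -16.125 dBV.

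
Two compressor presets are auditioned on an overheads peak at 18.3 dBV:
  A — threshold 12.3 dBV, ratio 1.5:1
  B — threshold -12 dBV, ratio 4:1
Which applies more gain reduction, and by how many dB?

A: 6 dB over, compressed to 4 dB over, so 2 dB of GR.
B: 30.3 dB over, compressed to 7.575 dB over, so 22.725 dB of GR.
Difference: 20.725 dB in favour of B.

B, by 20.725 dB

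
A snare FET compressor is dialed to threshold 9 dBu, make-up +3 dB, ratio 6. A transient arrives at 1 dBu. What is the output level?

4 dBu

1 dBu is 8 dB below the 9 dBu threshold, so no gain reduction is applied.
Make-up gain adds 3 dB: 1 + 3 = 4 dBu.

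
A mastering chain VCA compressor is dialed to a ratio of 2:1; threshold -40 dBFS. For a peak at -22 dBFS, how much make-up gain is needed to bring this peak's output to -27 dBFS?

Without make-up, output = threshold + overshoot/2 = -40 + 9 = -31 dBFS.
Gap to target: 4 dB.

4 dB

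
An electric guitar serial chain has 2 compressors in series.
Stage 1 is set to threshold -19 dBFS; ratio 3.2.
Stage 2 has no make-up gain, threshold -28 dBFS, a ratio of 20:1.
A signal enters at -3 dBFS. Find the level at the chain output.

-27.3 dBFS

Stage 1: 16 dB above -19 dBFS, reduced 3.2:1 to 5 dB above → -14 dBFS.
Stage 2: -14 dBFS is 14 dB over -28 dBFS; at 20:1 that becomes 0.7 dB over, giving -27.3 dBFS.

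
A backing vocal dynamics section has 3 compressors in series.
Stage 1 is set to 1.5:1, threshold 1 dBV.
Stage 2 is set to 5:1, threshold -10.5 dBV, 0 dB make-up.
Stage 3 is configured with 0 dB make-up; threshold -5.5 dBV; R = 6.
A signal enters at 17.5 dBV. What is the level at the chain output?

-6 dBV

Stage 1: 17.5 dBV is 16.5 dB over 1 dBV; at 1.5:1 that becomes 11 dB over, giving 12 dBV.
Stage 2: 12 dBV is 22.5 dB over -10.5 dBV; at 5:1 that becomes 4.5 dB over, giving -6 dBV.
Stage 3: -6 dBV ≤ -5.5 dBV, so stage 3 doesn't engage; output -6 dBV.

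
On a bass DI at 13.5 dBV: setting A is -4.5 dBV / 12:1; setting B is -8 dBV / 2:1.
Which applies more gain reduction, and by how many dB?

A, by 5.75 dB

A: overshoot 18 dB → output overshoot 1.5 dB → GR 16.5 dB.
B: overshoot 21.5 dB → output overshoot 10.75 dB → GR 10.75 dB.
A applies 5.75 dB more gain reduction.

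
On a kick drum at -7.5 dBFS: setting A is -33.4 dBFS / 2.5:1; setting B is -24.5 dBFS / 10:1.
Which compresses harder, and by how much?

A: overshoot 25.9 dB → output overshoot 10.36 dB → GR 15.54 dB.
B: overshoot 17 dB → output overshoot 1.7 dB → GR 15.3 dB.
A reduces 0.24 dB more.

A, by 0.24 dB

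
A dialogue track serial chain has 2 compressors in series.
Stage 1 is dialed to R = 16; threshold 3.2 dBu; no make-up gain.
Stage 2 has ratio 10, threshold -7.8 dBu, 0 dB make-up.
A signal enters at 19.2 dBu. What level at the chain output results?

Stage 1: overshoot 16 dB → 16/16 = 1 dB → 4.2 dBu.
Stage 2: overshoot 12 dB → 12/10 = 1.2 dB → -6.6 dBu.

-6.6 dBu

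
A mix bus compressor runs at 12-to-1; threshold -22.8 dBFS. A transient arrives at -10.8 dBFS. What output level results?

-21.8 dBFS

Overshoot: -10.8 − (-22.8) = 12 dB.
The 12 dB excess becomes 1 dB after 12:1 reduction.
So the level is -22.8 + 1 = -21.8 dBFS.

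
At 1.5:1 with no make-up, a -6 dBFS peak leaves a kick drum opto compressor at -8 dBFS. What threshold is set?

-12 dBFS

Input is 6 dB above T (since output overshoot × R = input overshoot: (-8 − T)·1.5 = -6 − T gives T = -12 dBFS).
Check: -12 + (-6 − (-12))/1.5 = -12 + 4 = -8 dBFS. ✓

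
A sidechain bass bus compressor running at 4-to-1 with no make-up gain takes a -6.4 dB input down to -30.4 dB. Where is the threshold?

Let T be the threshold. Output overshoot = (input overshoot)/R, so -30.4 − T = (-6.4 − T)/4.
4·(-30.4 − T) = -6.4 − T → 3·T = -121.6 − (-6.4) = -115.2.
T = -115.2/3 = -38.4 dB.

-38.4 dB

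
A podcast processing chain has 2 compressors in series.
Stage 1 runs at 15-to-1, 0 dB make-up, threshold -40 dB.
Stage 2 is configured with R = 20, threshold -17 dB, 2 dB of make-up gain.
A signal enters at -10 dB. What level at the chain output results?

-36 dB

Stage 1: 30 dB above -40 dB, reduced 15:1 to 2 dB above → -38 dB.
Stage 2: below threshold (-38 ≤ -17); passes unchanged; make-up brings it to -36 dB.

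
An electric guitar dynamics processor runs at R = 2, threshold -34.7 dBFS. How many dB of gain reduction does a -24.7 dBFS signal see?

5 dB

Overshoot = -24.7 − (-34.7) = 10 dB.
A 2:1 ratio leaves 5 dB of that excess.
So the signal is attenuated by 10 − 5 = 5 dB.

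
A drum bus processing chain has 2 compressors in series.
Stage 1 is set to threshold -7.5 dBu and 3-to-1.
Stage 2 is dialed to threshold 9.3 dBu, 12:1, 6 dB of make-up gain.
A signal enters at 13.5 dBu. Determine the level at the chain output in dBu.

Stage 1: 21 dB above -7.5 dBu, reduced 3:1 to 7 dB above → -0.5 dBu.
Stage 2: -0.5 dBu is at or below the 9.3 dBu threshold — no compression; make-up brings it to 5.5 dBu.

5.5 dBu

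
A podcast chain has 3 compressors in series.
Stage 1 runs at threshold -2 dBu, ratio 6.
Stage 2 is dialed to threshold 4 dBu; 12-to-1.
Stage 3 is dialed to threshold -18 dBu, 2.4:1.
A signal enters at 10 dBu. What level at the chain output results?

-10.5 dBu

Stage 1: overshoot 12 dB → 12/6 = 2 dB → 0 dBu.
Stage 2: below threshold (0 ≤ 4); passes unchanged; output 0 dBu.
Stage 3: overshoot 18 dB → 18/2.4 = 7.5 dB → -10.5 dBu.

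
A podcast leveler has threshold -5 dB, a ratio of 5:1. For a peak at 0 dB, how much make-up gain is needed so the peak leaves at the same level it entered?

4 dB

The peak compresses to -5 + 5/5 = -4 dB.
To reach 0 dB requires 0 − (-4) = 4 dB of make-up.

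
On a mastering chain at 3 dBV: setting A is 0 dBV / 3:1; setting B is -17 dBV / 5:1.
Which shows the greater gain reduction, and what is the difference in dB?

A: GR = 3 − 3/3 = 2 dB.
B: GR = 20 − 20/5 = 16 dB.
Difference: 14 dB in favour of B.

B, by 14 dB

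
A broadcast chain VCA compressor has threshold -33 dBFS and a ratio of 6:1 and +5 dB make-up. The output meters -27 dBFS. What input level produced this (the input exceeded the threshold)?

Stripping the +5 dB make-up gives -32 dBFS at the gain stage.
That's 1 dB above the -33 dBFS threshold.
Undo the ratio: input overshoot = 1 × 6 = 6 dB, giving input = -27 dBFS.

-27 dBFS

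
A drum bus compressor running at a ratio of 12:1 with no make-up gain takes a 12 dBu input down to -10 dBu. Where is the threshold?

-12 dBu

Let T be the threshold. Output overshoot = (input overshoot)/R, so -10 − T = (12 − T)/12.
12·(-10 − T) = 12 − T → 11·T = -120 − 12 = -132.
T = -132/11 = -12 dBu.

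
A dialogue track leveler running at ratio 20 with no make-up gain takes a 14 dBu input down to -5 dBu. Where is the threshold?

Input is 20 dB above T (since output overshoot × R = input overshoot: (-5 − T)·20 = 14 − T gives T = -6 dBu).
Check: -6 + (14 − (-6))/20 = -6 + 1 = -5 dBu. ✓

-6 dBu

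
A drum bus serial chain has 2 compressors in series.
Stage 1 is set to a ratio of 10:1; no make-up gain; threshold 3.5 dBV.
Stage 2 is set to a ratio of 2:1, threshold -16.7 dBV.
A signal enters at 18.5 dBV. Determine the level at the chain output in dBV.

-5.85 dBV

Stage 1: overshoot 15 dB → 15/10 = 1.5 dB → 5 dBV.
Stage 2: overshoot 21.7 dB → 21.7/2 = 10.85 dB → -5.85 dBV.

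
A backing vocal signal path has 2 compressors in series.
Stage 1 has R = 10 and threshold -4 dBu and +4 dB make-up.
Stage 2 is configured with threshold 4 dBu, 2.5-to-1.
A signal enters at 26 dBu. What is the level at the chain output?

3 dBu

Stage 1: 30 dB above -4 dBu, reduced 10:1 to 3 dB above → -1 dBu; +4 dB make-up → 3 dBu.
Stage 2: 3 dBu is at or below the 4 dBu threshold — no compression; output 3 dBu.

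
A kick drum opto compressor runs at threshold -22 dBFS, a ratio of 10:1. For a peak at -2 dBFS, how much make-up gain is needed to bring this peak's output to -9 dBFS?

11 dB

Overshoot 20 dB → 20/10 = 2 dB after compression, so the compressed level is -22 + 2 = -20 dBFS.
Make-up = target − compressed = -9 − (-20) = 11 dB.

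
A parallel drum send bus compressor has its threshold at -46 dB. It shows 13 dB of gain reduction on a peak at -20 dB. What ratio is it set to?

2:1

Input overshoot = -20 − (-46) = 26 dB.
Output overshoot = 26 − 13 = 13 dB.
Ratio = input overshoot / output overshoot = 26 / 13 = 2.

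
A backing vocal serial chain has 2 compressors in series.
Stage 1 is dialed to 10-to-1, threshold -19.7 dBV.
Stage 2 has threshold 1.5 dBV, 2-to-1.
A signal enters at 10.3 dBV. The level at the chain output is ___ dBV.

Stage 1: 30 dB above -19.7 dBV, reduced 10:1 to 3 dB above → -16.7 dBV.
Stage 2: -16.7 dBV ≤ 1.5 dBV, so stage 2 doesn't engage; output -16.7 dBV.

-16.7 dBV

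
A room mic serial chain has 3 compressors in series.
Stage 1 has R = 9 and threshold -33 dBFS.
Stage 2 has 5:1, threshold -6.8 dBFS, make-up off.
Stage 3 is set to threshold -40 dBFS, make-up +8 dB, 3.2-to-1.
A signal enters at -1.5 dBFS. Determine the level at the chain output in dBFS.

Stage 1: 31.5 dB above -33 dBFS, reduced 9:1 to 3.5 dB above → -29.5 dBFS.
Stage 2: -29.5 dBFS ≤ -6.8 dBFS, so stage 2 doesn't engage; output -29.5 dBFS.
Stage 3: 10.5 dB above -40 dBFS, reduced 3.2:1 to 3.28125 dB above → -36.71875 dBFS; +8 dB make-up → -28.71875 dBFS.

-28.71875 dBFS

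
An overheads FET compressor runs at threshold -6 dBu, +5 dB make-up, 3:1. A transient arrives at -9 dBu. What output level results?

-4 dBu

-9 dBu is 3 dB below the -6 dBu threshold, so no gain reduction is applied.
Make-up gain adds 5 dB: -9 + 5 = -4 dBu.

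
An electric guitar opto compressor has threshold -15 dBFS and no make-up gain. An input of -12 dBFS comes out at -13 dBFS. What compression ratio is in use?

1.5:1

Input overshoot = -12 − (-15) = 3 dB; output overshoot = -13 − (-15) = 2 dB.
Ratio = 3 / 2 = 1.5.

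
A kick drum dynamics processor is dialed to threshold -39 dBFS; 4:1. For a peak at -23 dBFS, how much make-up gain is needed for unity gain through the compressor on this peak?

12 dB

Overshoot 16 dB → 16/4 = 4 dB after compression, so the compressed level is -39 + 4 = -35 dBFS.
Make-up = target − compressed = -23 − (-35) = 12 dB.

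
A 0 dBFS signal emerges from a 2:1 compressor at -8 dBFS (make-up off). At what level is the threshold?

-16 dBFS

Gain reduction = 0 − (-8) = 8 dB; output overshoot = GR / (R − 1) = 8 / 1 = 8 dB.
Threshold = output − output overshoot = -8 − 8 = -16 dBFS.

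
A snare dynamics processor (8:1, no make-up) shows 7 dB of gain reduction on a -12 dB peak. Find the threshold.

Gain reduction = -12 − (-19) = 7 dB; output overshoot = GR / (R − 1) = 7 / 7 = 1 dB.
Threshold = output − output overshoot = -19 − 1 = -20 dB.

-20 dB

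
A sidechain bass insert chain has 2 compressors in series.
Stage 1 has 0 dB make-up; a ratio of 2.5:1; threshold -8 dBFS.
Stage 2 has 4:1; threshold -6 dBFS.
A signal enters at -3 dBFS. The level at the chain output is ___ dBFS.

Stage 1: overshoot 5 dB → 5/2.5 = 2 dB → -6 dBFS.
Stage 2: -6 dBFS ≤ -6 dBFS, so stage 2 doesn't engage; output -6 dBFS.

-6 dBFS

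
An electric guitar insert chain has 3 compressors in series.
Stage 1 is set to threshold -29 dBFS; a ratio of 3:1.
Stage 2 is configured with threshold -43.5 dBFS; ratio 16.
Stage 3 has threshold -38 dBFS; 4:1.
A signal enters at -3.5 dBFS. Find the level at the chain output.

-42.0625 dBFS

Stage 1: overshoot 25.5 dB → 25.5/3 = 8.5 dB → -20.5 dBFS.
Stage 2: 23 dB above -43.5 dBFS, reduced 16:1 to 1.4375 dB above → -42.0625 dBFS.
Stage 3: below threshold (-42.0625 ≤ -38); passes unchanged; output -42.0625 dBFS.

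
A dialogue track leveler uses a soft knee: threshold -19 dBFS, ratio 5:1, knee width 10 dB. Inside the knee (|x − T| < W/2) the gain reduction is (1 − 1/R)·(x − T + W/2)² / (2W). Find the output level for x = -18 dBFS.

x − T + W/2 = -18 − (-19) + 5 = 6.
GR = (1 − 1/5) × 6² / 20 = 0.8 × 36 / 20 = 1.44 dB.
Output = -18 − 1.44 = -19.44 dBFS.

-19.44 dBFS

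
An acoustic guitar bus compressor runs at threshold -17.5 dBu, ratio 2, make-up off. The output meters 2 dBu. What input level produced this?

21.5 dBu

Post-compression overshoot = 2 − (-17.5) = 19.5 dB.
Undo the ratio: input overshoot = 19.5 × 2 = 39 dB, giving input = 21.5 dBu.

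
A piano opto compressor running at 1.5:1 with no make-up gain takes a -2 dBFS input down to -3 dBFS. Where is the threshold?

Let T be the threshold. Output overshoot = (input overshoot)/R, so -3 − T = (-2 − T)/1.5.
1.5·(-3 − T) = -2 − T → 0.5·T = -4.5 − (-2) = -2.5.
T = -2.5/0.5 = -5 dBFS.

-5 dBFS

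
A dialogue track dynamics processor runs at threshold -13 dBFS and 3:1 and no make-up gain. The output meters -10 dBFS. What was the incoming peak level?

Post-compression overshoot = -10 − (-13) = 3 dB.
Before 3:1 compression the overshoot was 3 × 3 = 9 dB, so input = -13 + 9 = -4 dBFS.

-4 dBFS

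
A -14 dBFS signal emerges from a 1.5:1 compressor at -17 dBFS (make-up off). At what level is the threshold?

Let T be the threshold. Output overshoot = (input overshoot)/R, so -17 − T = (-14 − T)/1.5.
1.5·(-17 − T) = -14 − T → 0.5·T = -25.5 − (-14) = -11.5.
T = -11.5/0.5 = -23 dBFS.

-23 dBFS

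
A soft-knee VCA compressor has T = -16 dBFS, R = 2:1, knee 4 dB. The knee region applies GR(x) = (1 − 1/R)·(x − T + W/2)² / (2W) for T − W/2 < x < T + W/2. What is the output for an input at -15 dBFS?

-15.5625 dBFS

x − T + W/2 = -15 − (-16) + 2 = 3.
GR = (1 − 1/2) × 3² / 8 = 0.5 × 9 / 8 = 0.5625 dB.
Output = -15 − 0.5625 = -15.5625 dBFS.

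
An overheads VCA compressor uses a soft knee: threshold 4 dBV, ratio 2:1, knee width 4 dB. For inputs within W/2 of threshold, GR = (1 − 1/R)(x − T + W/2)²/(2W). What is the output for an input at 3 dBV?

2.9375 dBV

x − T + W/2 = 3 − 4 + 2 = 1.
GR = (1 − 1/2) × 1² / 8 = 0.5 × 1 / 8 = 0.0625 dB.
Output = 3 − 0.0625 = 2.9375 dBV.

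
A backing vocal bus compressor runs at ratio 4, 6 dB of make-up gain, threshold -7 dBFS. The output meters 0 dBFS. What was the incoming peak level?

Before make-up, the level was 0 − 6 = -6 dBFS.
Post-compression overshoot = -6 − (-7) = 1 dB.
Input overshoot = R × output overshoot = 4 dB → input = -7 + 4 = -3 dBFS.

-3 dBFS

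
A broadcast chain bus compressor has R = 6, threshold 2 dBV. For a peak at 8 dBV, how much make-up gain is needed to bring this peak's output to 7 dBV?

Without make-up, output = threshold + overshoot/6 = 2 + 1 = 3 dBV.
Gap to target: 4 dB.

4 dB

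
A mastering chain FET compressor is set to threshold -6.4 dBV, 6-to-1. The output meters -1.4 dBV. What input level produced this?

23.6 dBV

The compressed level sits -1.4 − (-6.4) = 5 dB over threshold.
Undo the ratio: input overshoot = 5 × 6 = 30 dB, giving input = 23.6 dBV.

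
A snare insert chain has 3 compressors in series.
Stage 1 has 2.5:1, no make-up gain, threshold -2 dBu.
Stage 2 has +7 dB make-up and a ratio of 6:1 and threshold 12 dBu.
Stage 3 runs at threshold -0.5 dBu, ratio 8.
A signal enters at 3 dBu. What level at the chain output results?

0.4375 dBu

Stage 1: 5 dB above -2 dBu, reduced 2.5:1 to 2 dB above → 0 dBu.
Stage 2: 0 dBu ≤ 12 dBu, so stage 2 doesn't engage; make-up brings it to 7 dBu.
Stage 3: 7.5 dB above -0.5 dBu, reduced 8:1 to 0.9375 dB above → 0.4375 dBu.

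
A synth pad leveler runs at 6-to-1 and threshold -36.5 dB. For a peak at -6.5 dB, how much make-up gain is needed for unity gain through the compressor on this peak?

The peak compresses to -36.5 + 30/6 = -31.5 dB.
To reach -6.5 dB requires -6.5 − (-31.5) = 25 dB of make-up.

25 dB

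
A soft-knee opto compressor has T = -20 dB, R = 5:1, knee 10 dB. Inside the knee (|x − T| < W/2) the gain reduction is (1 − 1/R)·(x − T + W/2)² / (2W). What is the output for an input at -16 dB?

x − T + W/2 = -16 − (-20) + 5 = 9.
GR = (1 − 1/5) × 9² / 20 = 0.8 × 81 / 20 = 3.24 dB.
Output = -16 − 3.24 = -19.24 dB.

-19.24 dB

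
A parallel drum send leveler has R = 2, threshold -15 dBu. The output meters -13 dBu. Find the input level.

The compressed level sits -13 − (-15) = 2 dB over threshold.
Before 2:1 compression the overshoot was 2 × 2 = 4 dB, so input = -15 + 4 = -11 dBu.

-11 dBu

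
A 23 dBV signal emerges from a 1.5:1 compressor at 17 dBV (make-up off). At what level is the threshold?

Let T be the threshold. Output overshoot = (input overshoot)/R, so 17 − T = (23 − T)/1.5.
1.5·(17 − T) = 23 − T → 0.5·T = 25.5 − 23 = 2.5.
T = 2.5/0.5 = 5 dBV.

5 dBV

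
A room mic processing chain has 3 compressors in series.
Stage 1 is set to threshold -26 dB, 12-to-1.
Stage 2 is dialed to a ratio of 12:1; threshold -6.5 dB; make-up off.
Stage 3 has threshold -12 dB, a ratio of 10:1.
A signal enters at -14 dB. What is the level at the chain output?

Stage 1: 12 dB above -26 dB, reduced 12:1 to 1 dB above → -25 dB.
Stage 2: -25 dB is at or below the -6.5 dB threshold — no compression; output -25 dB.
Stage 3: -25 dB is at or below the -12 dB threshold — no compression; output -25 dB.

-25 dB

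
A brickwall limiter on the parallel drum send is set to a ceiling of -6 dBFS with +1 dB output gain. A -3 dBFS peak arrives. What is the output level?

-5 dBFS

The limiter clamps the peak to its -6 dBFS ceiling.
Output gain then adds 1 dB: -6 + 1 = -5 dBFS.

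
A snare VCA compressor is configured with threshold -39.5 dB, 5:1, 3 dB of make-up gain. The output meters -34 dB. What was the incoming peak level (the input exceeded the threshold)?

Stripping the +3 dB make-up gives -37 dB at the gain stage.
The compressed level sits -37 − (-39.5) = 2.5 dB over threshold.
Undo the ratio: input overshoot = 2.5 × 5 = 12.5 dB, giving input = -27 dB.

-27 dB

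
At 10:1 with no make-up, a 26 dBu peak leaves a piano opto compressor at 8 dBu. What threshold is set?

Gain reduction = 26 − 8 = 18 dB; output overshoot = GR / (R − 1) = 18 / 9 = 2 dB.
Threshold = output − output overshoot = 8 − 2 = 6 dBu.

6 dBu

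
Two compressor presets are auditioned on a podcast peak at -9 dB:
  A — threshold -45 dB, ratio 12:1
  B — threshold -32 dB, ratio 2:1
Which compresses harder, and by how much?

A, by 21.5 dB

A: 36 dB over, compressed to 3 dB over, so 33 dB of GR.
B: 23 dB over, compressed to 11.5 dB over, so 11.5 dB of GR.
Difference: 21.5 dB in favour of A.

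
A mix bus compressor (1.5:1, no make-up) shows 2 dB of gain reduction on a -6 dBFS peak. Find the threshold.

-12 dBFS

Let T be the threshold. Output overshoot = (input overshoot)/R, so -8 − T = (-6 − T)/1.5.
1.5·(-8 − T) = -6 − T → 0.5·T = -12 − (-6) = -6.
T = -6/0.5 = -12 dBFS.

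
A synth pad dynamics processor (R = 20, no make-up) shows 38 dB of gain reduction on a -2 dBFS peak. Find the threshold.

-42 dBFS

Gain reduction = -2 − (-40) = 38 dB; output overshoot = GR / (R − 1) = 38 / 19 = 2 dB.
Threshold = output − output overshoot = -40 − 2 = -42 dBFS.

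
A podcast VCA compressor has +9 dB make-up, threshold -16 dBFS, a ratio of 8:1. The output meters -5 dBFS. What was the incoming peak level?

Remove make-up: -5 − 9 = -14 dBFS.
Post-compression overshoot = -14 − (-16) = 2 dB.
Undo the ratio: input overshoot = 2 × 8 = 16 dB, giving input = 0 dBFS.

0 dBFS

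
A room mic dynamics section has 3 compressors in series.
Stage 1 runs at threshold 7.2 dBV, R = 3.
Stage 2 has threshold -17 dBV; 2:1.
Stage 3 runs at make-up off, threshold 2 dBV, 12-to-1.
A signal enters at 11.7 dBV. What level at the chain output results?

-4.15 dBV

Stage 1: overshoot 4.5 dB → 4.5/3 = 1.5 dB → 8.7 dBV.
Stage 2: 25.7 dB above -17 dBV, reduced 2:1 to 12.85 dB above → -4.15 dBV.
Stage 3: -4.15 dBV ≤ 2 dBV, so stage 3 doesn't engage; output -4.15 dBV.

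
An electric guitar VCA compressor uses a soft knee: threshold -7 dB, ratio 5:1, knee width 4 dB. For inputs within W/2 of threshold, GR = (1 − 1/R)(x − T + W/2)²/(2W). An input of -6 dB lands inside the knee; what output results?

x − T + W/2 = -6 − (-7) + 2 = 3.
GR = (1 − 1/5) × 3² / 8 = 0.8 × 9 / 8 = 0.9 dB.
Output = -6 − 0.9 = -6.9 dB.

-6.9 dB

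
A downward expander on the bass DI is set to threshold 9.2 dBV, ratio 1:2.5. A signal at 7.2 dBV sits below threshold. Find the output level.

4.2 dBV

The input is 2 dB below the 9.2 dBV threshold.
A 1:2.5 expander multiplies undershoot by 2.5: 2 × 2.5 = 5 dB below threshold.
Output = 9.2 − 5 = 4.2 dBV.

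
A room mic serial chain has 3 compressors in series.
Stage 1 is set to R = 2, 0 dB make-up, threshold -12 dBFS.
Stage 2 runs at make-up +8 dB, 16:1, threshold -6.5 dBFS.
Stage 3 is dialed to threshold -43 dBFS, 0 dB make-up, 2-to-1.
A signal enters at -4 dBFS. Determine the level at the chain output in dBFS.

-21.5 dBFS

Stage 1: overshoot 8 dB → 8/2 = 4 dB → -8 dBFS.
Stage 2: -8 dBFS is at or below the -6.5 dBFS threshold — no compression; make-up brings it to 0 dBFS.
Stage 3: overshoot 43 dB → 43/2 = 21.5 dB → -21.5 dBFS.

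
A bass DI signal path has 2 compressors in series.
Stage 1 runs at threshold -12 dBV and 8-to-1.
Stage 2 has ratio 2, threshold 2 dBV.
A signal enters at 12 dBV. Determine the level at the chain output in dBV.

-9 dBV

Stage 1: 24 dB above -12 dBV, reduced 8:1 to 3 dB above → -9 dBV.
Stage 2: -9 dBV ≤ 2 dBV, so stage 2 doesn't engage; output -9 dBV.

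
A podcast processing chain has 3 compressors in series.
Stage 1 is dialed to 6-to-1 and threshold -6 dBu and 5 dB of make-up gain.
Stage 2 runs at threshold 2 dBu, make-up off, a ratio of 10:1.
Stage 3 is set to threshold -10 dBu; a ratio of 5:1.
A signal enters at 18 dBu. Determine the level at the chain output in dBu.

Stage 1: 24 dB above -6 dBu, reduced 6:1 to 4 dB above → -2 dBu; +5 dB make-up → 3 dBu.
Stage 2: 1 dB above 2 dBu, reduced 10:1 to 0.1 dB above → 2.1 dBu.
Stage 3: 12.1 dB above -10 dBu, reduced 5:1 to 2.42 dB above → -7.58 dBu.

-7.58 dBu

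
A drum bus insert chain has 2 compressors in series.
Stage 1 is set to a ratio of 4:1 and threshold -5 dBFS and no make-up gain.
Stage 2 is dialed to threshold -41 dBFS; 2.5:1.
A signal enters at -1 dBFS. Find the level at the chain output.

Stage 1: 4 dB above -5 dBFS, reduced 4:1 to 1 dB above → -4 dBFS.
Stage 2: 37 dB above -41 dBFS, reduced 2.5:1 to 14.8 dB above → -26.2 dBFS.

-26.2 dBFS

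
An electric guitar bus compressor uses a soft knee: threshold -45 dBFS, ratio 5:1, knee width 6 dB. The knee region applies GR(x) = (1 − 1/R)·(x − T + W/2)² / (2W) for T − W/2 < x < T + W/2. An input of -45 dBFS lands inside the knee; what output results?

x − T + W/2 = -45 − (-45) + 3 = 3.
GR = (1 − 1/5) × 3² / 12 = 0.8 × 9 / 12 = 0.6 dB.
Output = -45 − 0.6 = -45.6 dBFS.

-45.6 dBFS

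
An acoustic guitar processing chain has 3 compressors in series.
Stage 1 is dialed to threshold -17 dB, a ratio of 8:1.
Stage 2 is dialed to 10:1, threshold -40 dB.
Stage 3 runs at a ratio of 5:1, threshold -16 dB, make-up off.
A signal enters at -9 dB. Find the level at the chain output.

-37.6 dB

Stage 1: 8 dB above -17 dB, reduced 8:1 to 1 dB above → -16 dB.
Stage 2: overshoot 24 dB → 24/10 = 2.4 dB → -37.6 dB.
Stage 3: below threshold (-37.6 ≤ -16); passes unchanged; output -37.6 dB.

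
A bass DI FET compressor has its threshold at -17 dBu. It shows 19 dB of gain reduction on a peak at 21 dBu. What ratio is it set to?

Input overshoot = 21 − (-17) = 38 dB.
Output overshoot = 38 − 19 = 19 dB.
Ratio = input overshoot / output overshoot = 38 / 19 = 2.

2:1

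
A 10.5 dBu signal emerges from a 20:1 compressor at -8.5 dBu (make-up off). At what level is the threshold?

-9.5 dBu

Gain reduction = 10.5 − (-8.5) = 19 dB; output overshoot = GR / (R − 1) = 19 / 19 = 1 dB.
Threshold = output − output overshoot = -8.5 − 1 = -9.5 dBu.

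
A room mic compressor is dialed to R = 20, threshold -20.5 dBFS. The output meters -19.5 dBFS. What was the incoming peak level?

-0.5 dBFS

The compressed level sits -19.5 − (-20.5) = 1 dB over threshold.
Undo the ratio: input overshoot = 1 × 20 = 20 dB, giving input = -0.5 dBFS.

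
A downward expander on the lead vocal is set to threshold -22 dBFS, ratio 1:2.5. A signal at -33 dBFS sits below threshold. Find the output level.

Below threshold, a 1:2.5 expander applies gain = (2.5−1)×(T − x) of attenuation.
(2.5−1) × 11 = 16.5 dB, so output = -33 − 16.5 = -49.5 dBFS.

-49.5 dBFS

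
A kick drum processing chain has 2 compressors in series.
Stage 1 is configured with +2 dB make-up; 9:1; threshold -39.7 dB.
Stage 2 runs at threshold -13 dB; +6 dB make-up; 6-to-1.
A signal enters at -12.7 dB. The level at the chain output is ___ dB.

Stage 1: 27 dB above -39.7 dB, reduced 9:1 to 3 dB above → -36.7 dB; +2 dB make-up → -34.7 dB.
Stage 2: -34.7 dB ≤ -13 dB, so stage 2 doesn't engage; make-up brings it to -28.7 dB.

-28.7 dB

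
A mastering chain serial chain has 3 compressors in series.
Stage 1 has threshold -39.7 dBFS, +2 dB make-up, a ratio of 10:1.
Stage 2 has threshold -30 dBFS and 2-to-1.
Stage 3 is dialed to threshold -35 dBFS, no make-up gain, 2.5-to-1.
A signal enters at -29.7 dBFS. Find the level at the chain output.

Stage 1: 10 dB above -39.7 dBFS, reduced 10:1 to 1 dB above → -38.7 dBFS; +2 dB make-up → -36.7 dBFS.
Stage 2: -36.7 dBFS is at or below the -30 dBFS threshold — no compression; output -36.7 dBFS.
Stage 3: -36.7 dBFS ≤ -35 dBFS, so stage 3 doesn't engage; output -36.7 dBFS.

-36.7 dBFS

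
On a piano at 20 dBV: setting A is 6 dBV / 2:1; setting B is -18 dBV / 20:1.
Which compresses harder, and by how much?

A: overshoot 14 dB → output overshoot 7 dB → GR 7 dB.
B: overshoot 38 dB → output overshoot 1.9 dB → GR 36.1 dB.
B applies 29.1 dB more gain reduction.

B, by 29.1 dB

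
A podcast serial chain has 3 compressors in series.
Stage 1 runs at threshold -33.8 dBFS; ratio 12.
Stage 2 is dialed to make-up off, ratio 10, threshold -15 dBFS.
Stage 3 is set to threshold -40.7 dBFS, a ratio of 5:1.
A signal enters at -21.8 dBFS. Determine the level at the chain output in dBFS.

-39.12 dBFS

Stage 1: 12 dB above -33.8 dBFS, reduced 12:1 to 1 dB above → -32.8 dBFS.
Stage 2: -32.8 dBFS ≤ -15 dBFS, so stage 2 doesn't engage; output -32.8 dBFS.
Stage 3: 7.9 dB above -40.7 dBFS, reduced 5:1 to 1.58 dB above → -39.12 dBFS.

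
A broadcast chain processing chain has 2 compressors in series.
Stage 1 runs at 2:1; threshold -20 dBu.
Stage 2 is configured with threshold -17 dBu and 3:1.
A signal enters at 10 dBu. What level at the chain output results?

Stage 1: 30 dB above -20 dBu, reduced 2:1 to 15 dB above → -5 dBu.
Stage 2: 12 dB above -17 dBu, reduced 3:1 to 4 dB above → -13 dBu.

-13 dBu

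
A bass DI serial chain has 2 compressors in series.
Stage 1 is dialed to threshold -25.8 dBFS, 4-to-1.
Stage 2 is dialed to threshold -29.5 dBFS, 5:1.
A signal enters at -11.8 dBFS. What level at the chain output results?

Stage 1: -11.8 dBFS is 14 dB over -25.8 dBFS; at 4:1 that becomes 3.5 dB over, giving -22.3 dBFS.
Stage 2: overshoot 7.2 dB → 7.2/5 = 1.44 dB → -28.06 dBFS.

-28.06 dBFS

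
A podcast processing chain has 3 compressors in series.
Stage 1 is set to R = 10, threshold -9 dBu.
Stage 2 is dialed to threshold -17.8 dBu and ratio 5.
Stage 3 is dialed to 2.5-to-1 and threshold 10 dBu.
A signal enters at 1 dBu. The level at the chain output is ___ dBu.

Stage 1: 10 dB above -9 dBu, reduced 10:1 to 1 dB above → -8 dBu.
Stage 2: -8 dBu is 9.8 dB over -17.8 dBu; at 5:1 that becomes 1.96 dB over, giving -15.84 dBu.
Stage 3: below threshold (-15.84 ≤ 10); passes unchanged; output -15.84 dBu.

-15.84 dBu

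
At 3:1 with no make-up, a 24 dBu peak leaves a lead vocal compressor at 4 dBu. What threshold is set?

Gain reduction = 24 − 4 = 20 dB; output overshoot = GR / (R − 1) = 20 / 2 = 10 dB.
Threshold = output − output overshoot = 4 − 10 = -6 dBu.

-6 dBu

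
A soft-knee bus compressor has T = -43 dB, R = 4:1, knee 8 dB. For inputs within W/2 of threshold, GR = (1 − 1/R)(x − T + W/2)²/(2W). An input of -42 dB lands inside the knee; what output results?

x − T + W/2 = -42 − (-43) + 4 = 5.
GR = (1 − 1/4) × 5² / 16 = 0.75 × 25 / 16 = 1.171875 dB.
Output = -42 − 1.171875 = -43.171875 dB.

-43.171875 dB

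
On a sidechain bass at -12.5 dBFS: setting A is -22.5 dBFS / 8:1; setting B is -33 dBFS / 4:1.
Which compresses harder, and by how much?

B, by 6.625 dB

A: overshoot 10 dB → output overshoot 1.25 dB → GR 8.75 dB.
B: overshoot 20.5 dB → output overshoot 5.125 dB → GR 15.375 dB.
B applies 6.625 dB more gain reduction.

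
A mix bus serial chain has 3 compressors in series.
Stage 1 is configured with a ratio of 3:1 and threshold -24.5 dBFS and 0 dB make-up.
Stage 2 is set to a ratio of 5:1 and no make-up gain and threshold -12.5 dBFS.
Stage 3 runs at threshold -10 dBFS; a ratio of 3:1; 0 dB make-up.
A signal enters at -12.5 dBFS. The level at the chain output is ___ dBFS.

Stage 1: -12.5 dBFS is 12 dB over -24.5 dBFS; at 3:1 that becomes 4 dB over, giving -20.5 dBFS.
Stage 2: -20.5 dBFS is at or below the -12.5 dBFS threshold — no compression; output -20.5 dBFS.
Stage 3: below threshold (-20.5 ≤ -10); passes unchanged; output -20.5 dBFS.

-20.5 dBFS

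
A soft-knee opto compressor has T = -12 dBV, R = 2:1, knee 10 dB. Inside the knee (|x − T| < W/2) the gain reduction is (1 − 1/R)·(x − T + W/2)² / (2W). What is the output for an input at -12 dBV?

-12.625 dBV

x − T + W/2 = -12 − (-12) + 5 = 5.
GR = (1 − 1/2) × 5² / 20 = 0.5 × 25 / 20 = 0.625 dB.
Output = -12 − 0.625 = -12.625 dBV.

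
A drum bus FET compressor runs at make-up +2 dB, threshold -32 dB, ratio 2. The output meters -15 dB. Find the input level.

-2 dB

Stripping the +2 dB make-up gives -17 dB at the gain stage.
Post-compression overshoot = -17 − (-32) = 15 dB.
Input overshoot = R × output overshoot = 30 dB → input = -32 + 30 = -2 dB.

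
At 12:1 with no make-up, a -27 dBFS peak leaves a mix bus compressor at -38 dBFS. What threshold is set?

-39 dBFS

Let T be the threshold. Output overshoot = (input overshoot)/R, so -38 − T = (-27 − T)/12.
12·(-38 − T) = -27 − T → 11·T = -456 − (-27) = -429.
T = -429/11 = -39 dBFS.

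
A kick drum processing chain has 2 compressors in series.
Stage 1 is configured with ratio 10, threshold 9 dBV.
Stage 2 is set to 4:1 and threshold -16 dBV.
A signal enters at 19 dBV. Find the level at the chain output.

-9.5 dBV

Stage 1: 19 dBV is 10 dB over 9 dBV; at 10:1 that becomes 1 dB over, giving 10 dBV.
Stage 2: 10 dBV is 26 dB over -16 dBV; at 4:1 that becomes 6.5 dB over, giving -9.5 dBV.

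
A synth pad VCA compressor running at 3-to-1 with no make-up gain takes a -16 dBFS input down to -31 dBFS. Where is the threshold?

Gain reduction = -16 − (-31) = 15 dB; output overshoot = GR / (R − 1) = 15 / 2 = 7.5 dB.
Threshold = output − output overshoot = -31 − 7.5 = -38.5 dBFS.

-38.5 dBFS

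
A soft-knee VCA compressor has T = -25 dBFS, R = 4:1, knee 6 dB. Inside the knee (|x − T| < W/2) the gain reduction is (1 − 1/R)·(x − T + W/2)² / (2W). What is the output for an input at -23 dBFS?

-24.5625 dBFS

x − T + W/2 = -23 − (-25) + 3 = 5.
GR = (1 − 1/4) × 5² / 12 = 0.75 × 25 / 12 = 1.5625 dB.
Output = -23 − 1.5625 = -24.5625 dBFS.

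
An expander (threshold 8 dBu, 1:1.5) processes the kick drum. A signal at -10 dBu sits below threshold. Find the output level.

Undershoot = 8 − (-10) = 18 dB.
At 1:1.5, that expands to 27 dB under threshold.
Output = 8 − 27 = -19 dBu.

-19 dBu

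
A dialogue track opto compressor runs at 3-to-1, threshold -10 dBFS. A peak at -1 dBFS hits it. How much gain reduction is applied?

6 dB

-1 dBFS exceeds the threshold by 9 dB.
At 3:1, output sits 9/3 = 3 dB above threshold.
GR = overshoot in − overshoot out = 9 − 3 = 6 dB.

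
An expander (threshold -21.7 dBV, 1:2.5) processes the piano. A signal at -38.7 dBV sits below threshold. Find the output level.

Below threshold, a 1:2.5 expander applies gain = (2.5−1)×(T − x) of attenuation.
(2.5−1) × 17 = 25.5 dB, so output = -38.7 − 25.5 = -64.2 dBV.

-64.2 dBV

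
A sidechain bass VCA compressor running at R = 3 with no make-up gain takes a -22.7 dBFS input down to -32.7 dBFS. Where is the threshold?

Let T be the threshold. Output overshoot = (input overshoot)/R, so -32.7 − T = (-22.7 − T)/3.
3·(-32.7 − T) = -22.7 − T → 2·T = -98.1 − (-22.7) = -75.4.
T = -75.4/2 = -37.7 dBFS.

-37.7 dBFS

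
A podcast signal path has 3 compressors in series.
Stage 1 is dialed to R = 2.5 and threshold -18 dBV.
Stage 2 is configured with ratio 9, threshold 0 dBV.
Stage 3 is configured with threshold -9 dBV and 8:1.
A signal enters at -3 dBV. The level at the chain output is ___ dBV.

Stage 1: -3 dBV is 15 dB over -18 dBV; at 2.5:1 that becomes 6 dB over, giving -12 dBV.
Stage 2: -12 dBV is at or below the 0 dBV threshold — no compression; output -12 dBV.
Stage 3: -12 dBV is at or below the -9 dBV threshold — no compression; output -12 dBV.

-12 dBV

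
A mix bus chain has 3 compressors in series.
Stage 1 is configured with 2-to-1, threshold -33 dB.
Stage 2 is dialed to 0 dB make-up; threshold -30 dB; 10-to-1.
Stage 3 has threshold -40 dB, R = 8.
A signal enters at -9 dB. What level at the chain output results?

-38.6375 dB

Stage 1: 24 dB above -33 dB, reduced 2:1 to 12 dB above → -21 dB.
Stage 2: 9 dB above -30 dB, reduced 10:1 to 0.9 dB above → -29.1 dB.
Stage 3: 10.9 dB above -40 dB, reduced 8:1 to 1.3625 dB above → -38.6375 dB.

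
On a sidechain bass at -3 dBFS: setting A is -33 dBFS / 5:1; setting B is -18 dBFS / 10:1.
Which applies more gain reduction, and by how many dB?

A: GR = 30 − 30/5 = 24 dB.
B: GR = 15 − 15/10 = 13.5 dB.
Difference: 10.5 dB in favour of A.

A, by 10.5 dB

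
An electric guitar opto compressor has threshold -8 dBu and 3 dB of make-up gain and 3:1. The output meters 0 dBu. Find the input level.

Before make-up, the level was 0 − 3 = -3 dBu.
Post-compression overshoot = -3 − (-8) = 5 dB.
Input overshoot = R × output overshoot = 15 dB → input = -8 + 15 = 7 dBu.

7 dBu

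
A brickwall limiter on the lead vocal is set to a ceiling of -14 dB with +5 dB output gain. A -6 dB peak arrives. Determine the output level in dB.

A brickwall limiter is an ∞:1 compressor: any input above the ceiling is clamped to -14 dB.
Output gain then adds 5 dB: -14 + 5 = -9 dB.

-9 dB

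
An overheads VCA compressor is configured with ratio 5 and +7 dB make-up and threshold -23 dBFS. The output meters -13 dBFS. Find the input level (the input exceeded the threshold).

Stripping the +7 dB make-up gives -20 dBFS at the gain stage.
Post-compression overshoot = -20 − (-23) = 3 dB.
Input overshoot = R × output overshoot = 15 dB → input = -23 + 15 = -8 dBFS.

-8 dBFS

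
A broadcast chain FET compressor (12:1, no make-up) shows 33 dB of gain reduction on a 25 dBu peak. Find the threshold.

Let T be the threshold. Output overshoot = (input overshoot)/R, so -8 − T = (25 − T)/12.
12·(-8 − T) = 25 − T → 11·T = -96 − 25 = -121.
T = -121/11 = -11 dBu.

-11 dBu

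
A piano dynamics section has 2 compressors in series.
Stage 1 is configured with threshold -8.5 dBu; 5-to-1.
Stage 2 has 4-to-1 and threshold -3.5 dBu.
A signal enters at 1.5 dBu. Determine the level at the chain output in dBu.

Stage 1: overshoot 10 dB → 10/5 = 2 dB → -6.5 dBu.
Stage 2: below threshold (-6.5 ≤ -3.5); passes unchanged; output -6.5 dBu.

-6.5 dBu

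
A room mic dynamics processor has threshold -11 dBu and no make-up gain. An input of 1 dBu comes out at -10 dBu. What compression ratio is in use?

12:1

Input overshoot = 1 − (-11) = 12 dB; output overshoot = -10 − (-11) = 1 dB.
Ratio = 12 / 1 = 12.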